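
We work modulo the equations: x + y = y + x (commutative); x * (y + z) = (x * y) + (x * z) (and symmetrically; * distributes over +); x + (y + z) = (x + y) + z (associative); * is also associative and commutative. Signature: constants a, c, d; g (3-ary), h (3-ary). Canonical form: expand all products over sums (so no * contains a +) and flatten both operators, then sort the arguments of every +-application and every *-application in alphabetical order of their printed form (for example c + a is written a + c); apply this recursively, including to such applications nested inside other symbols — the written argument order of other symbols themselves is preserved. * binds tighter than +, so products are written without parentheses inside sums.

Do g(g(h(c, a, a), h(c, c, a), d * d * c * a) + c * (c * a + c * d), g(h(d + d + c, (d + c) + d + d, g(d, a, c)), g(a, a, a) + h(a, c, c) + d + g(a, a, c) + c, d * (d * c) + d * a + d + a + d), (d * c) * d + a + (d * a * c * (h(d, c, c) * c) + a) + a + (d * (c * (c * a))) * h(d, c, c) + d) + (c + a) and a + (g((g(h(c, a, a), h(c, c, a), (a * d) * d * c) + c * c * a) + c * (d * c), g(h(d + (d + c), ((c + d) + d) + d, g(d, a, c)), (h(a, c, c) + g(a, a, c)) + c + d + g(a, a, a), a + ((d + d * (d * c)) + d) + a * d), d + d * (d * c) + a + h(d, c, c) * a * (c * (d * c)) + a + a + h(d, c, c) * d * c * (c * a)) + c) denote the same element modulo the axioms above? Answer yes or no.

Left:  g(g(h(c, a, a), h(c, c, a), d * d * c * a) + c * (c * a + c * d), g(h(d + d + c, (d + c) + d + d, g(d, a, c)), g(a, a, a) + h(a, c, c) + d + g(a, a, c) + c, d * (d * c) + d * a + d + a + d), (d * c) * d + a + (d * a * c * (h(d, c, c) * c) + a) + a + (d * (c * (c * a))) * h(d, c, c) + d) + (c + a)
  Distribute:  g(a * c * c + c * c * d + g(h(c, a, a), h(c, c, a), a * c * d * d), g(h(c + d + d, c + d + d + d, g(d, a, c)), c + d + g(a, a, a) + g(a, a, c) + h(a, c, c), a + a * d + c * d * d + d + d), a + a + a + a * c * c * d * h(d, c, c) + a * c * c * d * h(d, c, c) + c * d * d + d) + c + a
  Sort arguments:  a + c + g(a * c * c + c * c * d + g(h(c, a, a), h(c, c, a), a * c * d * d), g(h(c + d + d, c + d + d + d, g(d, a, c)), c + d + g(a, a, a) + g(a, a, c) + h(a, c, c), a + a * d + c * d * d + d + d), a + a + a + a * c * c * d * h(d, c, c) + a * c * c * d * h(d, c, c) + c * d * d + d)
Right:  a + (g((g(h(c, a, a), h(c, c, a), (a * d) * d * c) + c * c * a) + c * (d * c), g(h(d + (d + c), ((c + d) + d) + d, g(d, a, c)), (h(a, c, c) + g(a, a, c)) + c + d + g(a, a, a), a + ((d + d * (d * c)) + d) + a * d), d + d * (d * c) + a + h(d, c, c) * a * (c * (d * c)) + a + a + h(d, c, c) * d * c * (c * a)) + c)
  Merge nested applications:  a + g(a * c * c + c * c * d + g(h(c, a, a), h(c, c, a), a * c * d * d), g(h(c + d + d, c + d + d + d, g(d, a, c)), c + d + g(a, a, a) + g(a, a, c) + h(a, c, c), a + a * d + c * d * d + d + d), a + a + a + a * c * c * d * h(d, c, c) + a * c * c * d * h(d, c, c) + c * d * d + d) + c
  Order the arguments:  a + c + g(a * c * c + c * c * d + g(h(c, a, a), h(c, c, a), a * c * d * d), g(h(c + d + d, c + d + d + d, g(d, a, c)), c + d + g(a, a, a) + g(a, a, c) + h(a, c, c), a + a * d + c * d * d + d + d), a + a + a + a * c * c * d * h(d, c, c) + a * c * c * d * h(d, c, c) + c * d * d + d)

Answer: yes — both canonical forms are a + c + g(a * c * c + c * c * d + g(h(c, a, a), h(c, c, a), a * c * d * d), g(h(c + d + d, c + d + d + d, g(d, a, c)), c + d + g(a, a, a) + g(a, a, c) + h(a, c, c), a + a * d + c * d * d + d + d), a + a + a + a * c * c * d * h(d, c, c) + a * c * c * d * h(d, c, c) + c * d * d + d)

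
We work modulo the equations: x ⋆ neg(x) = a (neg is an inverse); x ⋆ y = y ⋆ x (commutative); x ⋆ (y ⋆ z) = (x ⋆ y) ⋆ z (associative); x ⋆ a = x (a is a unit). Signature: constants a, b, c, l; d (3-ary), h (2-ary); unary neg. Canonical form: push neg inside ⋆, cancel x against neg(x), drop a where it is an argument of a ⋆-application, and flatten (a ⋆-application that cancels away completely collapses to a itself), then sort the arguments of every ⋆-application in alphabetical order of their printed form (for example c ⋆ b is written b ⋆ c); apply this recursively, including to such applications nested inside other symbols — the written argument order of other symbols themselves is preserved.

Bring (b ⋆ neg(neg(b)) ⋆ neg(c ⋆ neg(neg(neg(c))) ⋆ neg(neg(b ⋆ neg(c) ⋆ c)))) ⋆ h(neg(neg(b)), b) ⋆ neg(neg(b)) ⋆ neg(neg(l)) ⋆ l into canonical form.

Push neg inside:  distribute neg over ⋆ and collapse double neg
Cancel inverse pairs:  c cancels
Collect:  b ⋆ b ⋆ h(b, b) ⋆ l ⋆ l

Answer: b ⋆ b ⋆ h(b, b) ⋆ l ⋆ l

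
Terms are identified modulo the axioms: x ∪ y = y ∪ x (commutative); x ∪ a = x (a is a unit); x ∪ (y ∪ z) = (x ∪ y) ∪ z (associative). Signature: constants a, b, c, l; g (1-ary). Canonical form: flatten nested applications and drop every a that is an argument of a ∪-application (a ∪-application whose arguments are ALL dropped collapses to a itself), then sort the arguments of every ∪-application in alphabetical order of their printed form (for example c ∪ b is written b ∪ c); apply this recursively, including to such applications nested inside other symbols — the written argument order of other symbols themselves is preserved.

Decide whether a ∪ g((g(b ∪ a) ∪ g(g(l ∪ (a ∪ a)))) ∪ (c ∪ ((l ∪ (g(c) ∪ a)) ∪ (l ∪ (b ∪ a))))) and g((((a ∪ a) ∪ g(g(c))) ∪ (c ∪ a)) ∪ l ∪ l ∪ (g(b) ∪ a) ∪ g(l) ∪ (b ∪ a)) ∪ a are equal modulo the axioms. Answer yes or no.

Answer: no — g(b ∪ c ∪ g(b) ∪ g(c) ∪ g(g(l)) ∪ l ∪ l) vs g(b ∪ c ∪ g(b) ∪ g(g(c)) ∪ g(l) ∪ l ∪ l)

Derivation:
Left:  a ∪ g((g(b ∪ a) ∪ g(g(l ∪ (a ∪ a)))) ∪ (c ∪ ((l ∪ (g(c) ∪ a)) ∪ (l ∪ (b ∪ a)))))
  Canonicalize subterm:  g((g(b ∪ a) ∪ g(g(l ∪ (a ∪ a)))) ∪ (c ∪ ((l ∪ (g(c) ∪ a)) ∪ (l ∪ (b ∪ a)))))  →  g(b ∪ c ∪ g(b) ∪ g(c) ∪ g(g(l)) ∪ l ∪ l)
  Units out:  drop a
  Sort:  g(b ∪ c ∪ g(b) ∪ g(c) ∪ g(g(l)) ∪ l ∪ l)
Right:  g((((a ∪ a) ∪ g(g(c))) ∪ (c ∪ a)) ∪ l ∪ l ∪ (g(b) ∪ a) ∪ g(l) ∪ (b ∪ a)) ∪ a
  Inside:  g((((a ∪ a) ∪ g(g(c))) ∪ (c ∪ a)) ∪ l ∪ l ∪ (g(b) ∪ a) ∪ g(l) ∪ (b ∪ a))  →  g(b ∪ c ∪ g(b) ∪ g(g(c)) ∪ g(l) ∪ l ∪ l)
  Drop the unit:  drop a
  Sort:  g(b ∪ c ∪ g(b) ∪ g(g(c)) ∪ g(l) ∪ l ∪ l)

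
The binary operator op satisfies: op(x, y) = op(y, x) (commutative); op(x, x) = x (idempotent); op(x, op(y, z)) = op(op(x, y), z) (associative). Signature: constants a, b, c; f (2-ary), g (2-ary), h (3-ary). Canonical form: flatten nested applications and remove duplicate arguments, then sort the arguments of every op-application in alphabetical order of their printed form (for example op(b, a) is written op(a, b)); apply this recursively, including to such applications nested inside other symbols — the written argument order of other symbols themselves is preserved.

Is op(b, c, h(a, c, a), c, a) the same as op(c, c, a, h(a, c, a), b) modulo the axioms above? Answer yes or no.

Left:  op(b, c, h(a, c, a), c, a)
  Drop duplicates:  drop duplicate c
  Sort arguments:  op(a, b, c, h(a, c, a))
Right:  op(c, c, a, h(a, c, a), b)
  Drop duplicates:  drop duplicate c
  Order the arguments:  op(a, b, c, h(a, c, a))

Answer: yes — both canonical forms are op(a, b, c, h(a, c, a))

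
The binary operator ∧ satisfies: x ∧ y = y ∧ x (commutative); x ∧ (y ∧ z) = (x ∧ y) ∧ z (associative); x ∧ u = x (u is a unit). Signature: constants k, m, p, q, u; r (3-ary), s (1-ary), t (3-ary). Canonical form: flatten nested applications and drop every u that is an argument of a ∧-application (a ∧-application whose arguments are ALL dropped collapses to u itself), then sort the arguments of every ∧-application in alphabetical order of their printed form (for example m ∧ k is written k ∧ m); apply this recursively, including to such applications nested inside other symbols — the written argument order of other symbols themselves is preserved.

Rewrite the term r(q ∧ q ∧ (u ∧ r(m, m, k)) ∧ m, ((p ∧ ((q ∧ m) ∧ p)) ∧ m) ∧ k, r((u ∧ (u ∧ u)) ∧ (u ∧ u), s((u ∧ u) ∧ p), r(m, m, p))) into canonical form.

Work inside:  ((p ∧ ((q ∧ m) ∧ p)) ∧ m) ∧ k
Merge nested applications:  p ∧ q ∧ m ∧ p ∧ m ∧ k
Sort arguments:  k ∧ m ∧ m ∧ p ∧ p ∧ q
Rebuild:  r(m ∧ q ∧ q ∧ r(m, m, k), k ∧ m ∧ m ∧ p ∧ p ∧ q, r(u, s(p), r(m, m, p)))

Answer: r(m ∧ q ∧ q ∧ r(m, m, k), k ∧ m ∧ m ∧ p ∧ p ∧ q, r(u, s(p), r(m, m, p)))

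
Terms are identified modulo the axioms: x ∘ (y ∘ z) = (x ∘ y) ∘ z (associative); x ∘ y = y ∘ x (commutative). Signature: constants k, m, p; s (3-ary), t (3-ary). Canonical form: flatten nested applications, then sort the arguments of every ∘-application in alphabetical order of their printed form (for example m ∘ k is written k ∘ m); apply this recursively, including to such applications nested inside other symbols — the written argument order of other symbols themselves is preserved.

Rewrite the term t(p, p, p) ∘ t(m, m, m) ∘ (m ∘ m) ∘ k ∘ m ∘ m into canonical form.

Answer: k ∘ m ∘ m ∘ m ∘ m ∘ t(m, m, m) ∘ t(p, p, p)

Derivation:
Merge nested applications:  t(p, p, p) ∘ t(m, m, m) ∘ m ∘ m ∘ k ∘ m ∘ m
Sort:  k ∘ m ∘ m ∘ m ∘ m ∘ t(m, m, m) ∘ t(p, p, p)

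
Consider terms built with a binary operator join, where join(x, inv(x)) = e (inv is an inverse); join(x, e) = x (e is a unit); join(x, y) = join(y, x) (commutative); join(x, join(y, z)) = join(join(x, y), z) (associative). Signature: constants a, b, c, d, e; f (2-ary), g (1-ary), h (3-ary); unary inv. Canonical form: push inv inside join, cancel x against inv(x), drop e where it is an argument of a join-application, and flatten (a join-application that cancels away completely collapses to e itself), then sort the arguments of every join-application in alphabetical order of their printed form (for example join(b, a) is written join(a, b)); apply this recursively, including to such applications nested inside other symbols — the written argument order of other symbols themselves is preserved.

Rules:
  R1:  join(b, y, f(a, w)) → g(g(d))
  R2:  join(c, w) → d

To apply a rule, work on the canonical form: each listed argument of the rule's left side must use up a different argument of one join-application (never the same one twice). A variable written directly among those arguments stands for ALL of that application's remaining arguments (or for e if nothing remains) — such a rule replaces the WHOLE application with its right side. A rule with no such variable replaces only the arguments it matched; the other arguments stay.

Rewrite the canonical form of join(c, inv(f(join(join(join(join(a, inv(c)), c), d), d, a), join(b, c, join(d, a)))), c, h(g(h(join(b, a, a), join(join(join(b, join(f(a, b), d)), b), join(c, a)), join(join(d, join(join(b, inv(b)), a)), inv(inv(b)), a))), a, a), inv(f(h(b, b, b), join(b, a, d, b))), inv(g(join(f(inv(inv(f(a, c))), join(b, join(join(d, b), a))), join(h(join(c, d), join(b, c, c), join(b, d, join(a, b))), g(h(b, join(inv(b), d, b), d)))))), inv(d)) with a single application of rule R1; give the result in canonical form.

Canonical form:  join(c, c, h(g(h(join(a, a, b), join(a, b, b, c, d, f(a, b)), join(a, a, b, d))), a, a), inv(d), inv(f(h(b, b, b), join(a, b, b, d))), inv(f(join(a, a, d, d), join(a, b, c, d))), inv(g(join(f(f(a, c), join(a, b, b, d)), g(h(b, d, d)), h(join(c, d), join(b, c, c), join(a, b, b, d))))))
Apply R1:  consuming b, f(a, b);  w := b, y := join(a, b, c, d)
The extension variable absorbs all remaining arguments, so the whole application is rewritten.
New term:  join(c, c, h(g(h(join(a, a, b), g(g(d)), join(a, a, b, d))), a, a), inv(d), inv(f(h(b, b, b), join(a, b, b, d))), inv(f(join(a, a, d, d), join(a, b, c, d))), inv(g(join(f(f(a, c), join(a, b, b, d)), g(h(b, d, d)), h(join(c, d), join(b, c, c), join(a, b, b, d))))))

Answer: join(c, c, h(g(h(join(a, a, b), g(g(d)), join(a, a, b, d))), a, a), inv(d), inv(f(h(b, b, b), join(a, b, b, d))), inv(f(join(a, a, d, d), join(a, b, c, d))), inv(g(join(f(f(a, c), join(a, b, b, d)), g(h(b, d, d)), h(join(c, d), join(b, c, c), join(a, b, b, d))))))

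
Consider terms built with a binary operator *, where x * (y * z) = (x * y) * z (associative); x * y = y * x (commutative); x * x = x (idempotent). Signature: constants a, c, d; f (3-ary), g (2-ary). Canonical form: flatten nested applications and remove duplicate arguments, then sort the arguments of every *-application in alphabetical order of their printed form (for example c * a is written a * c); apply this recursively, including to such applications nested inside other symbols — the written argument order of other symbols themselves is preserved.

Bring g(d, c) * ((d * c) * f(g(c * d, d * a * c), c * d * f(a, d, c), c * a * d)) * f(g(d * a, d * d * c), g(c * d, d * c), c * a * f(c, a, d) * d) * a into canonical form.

Un-nest:  g(d, c) * d * c * f(g(c * d, d * a * c), c * d * f(a, d, c), c * a * d) * f(g(d * a, d * d * c), g(c * d, d * c), c * a * f(c, a, d) * d) * a
Canonicalize subterm:  f(g(c * d, d * a * c), c * d * f(a, d, c), c * a * d)  →  f(g(c * d, a * c * d), c * d * f(a, d, c), a * c * d)
Inside:  f(g(d * a, d * d * c), g(c * d, d * c), c * a * f(c, a, d) * d)  →  f(g(a * d, c * d), g(c * d, c * d), a * c * d * f(c, a, d))
Sort:  a * c * d * f(g(a * d, c * d), g(c * d, c * d), a * c * d * f(c, a, d)) * f(g(c * d, a * c * d), c * d * f(a, d, c), a * c * d) * g(d, c)

Answer: a * c * d * f(g(a * d, c * d), g(c * d, c * d), a * c * d * f(c, a, d)) * f(g(c * d, a * c * d), c * d * f(a, d, c), a * c * d) * g(d, c)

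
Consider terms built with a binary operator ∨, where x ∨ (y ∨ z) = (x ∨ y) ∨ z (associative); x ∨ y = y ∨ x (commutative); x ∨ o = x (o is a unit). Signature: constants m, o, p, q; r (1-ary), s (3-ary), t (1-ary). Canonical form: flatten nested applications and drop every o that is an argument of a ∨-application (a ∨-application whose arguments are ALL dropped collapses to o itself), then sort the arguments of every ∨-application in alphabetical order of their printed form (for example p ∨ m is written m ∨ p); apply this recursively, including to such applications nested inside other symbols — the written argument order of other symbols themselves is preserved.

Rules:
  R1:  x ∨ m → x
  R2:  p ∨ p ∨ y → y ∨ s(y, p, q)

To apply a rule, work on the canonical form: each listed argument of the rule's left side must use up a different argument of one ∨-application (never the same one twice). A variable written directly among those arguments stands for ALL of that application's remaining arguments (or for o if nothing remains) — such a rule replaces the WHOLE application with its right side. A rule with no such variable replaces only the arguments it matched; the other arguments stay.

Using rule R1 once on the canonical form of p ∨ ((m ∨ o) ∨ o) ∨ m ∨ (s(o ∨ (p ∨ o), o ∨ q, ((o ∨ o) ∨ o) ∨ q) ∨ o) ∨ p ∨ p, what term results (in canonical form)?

Answer: m ∨ p ∨ p ∨ p ∨ s(p, q, q)

Derivation:
Canonical form:  m ∨ m ∨ p ∨ p ∨ p ∨ s(p, q, q)
Apply R1:  consuming m;  x := m ∨ p ∨ p ∨ p ∨ s(p, q, q)
The variable takes the whole remainder — replace the entire application.
New term:  m ∨ p ∨ p ∨ p ∨ s(p, q, q)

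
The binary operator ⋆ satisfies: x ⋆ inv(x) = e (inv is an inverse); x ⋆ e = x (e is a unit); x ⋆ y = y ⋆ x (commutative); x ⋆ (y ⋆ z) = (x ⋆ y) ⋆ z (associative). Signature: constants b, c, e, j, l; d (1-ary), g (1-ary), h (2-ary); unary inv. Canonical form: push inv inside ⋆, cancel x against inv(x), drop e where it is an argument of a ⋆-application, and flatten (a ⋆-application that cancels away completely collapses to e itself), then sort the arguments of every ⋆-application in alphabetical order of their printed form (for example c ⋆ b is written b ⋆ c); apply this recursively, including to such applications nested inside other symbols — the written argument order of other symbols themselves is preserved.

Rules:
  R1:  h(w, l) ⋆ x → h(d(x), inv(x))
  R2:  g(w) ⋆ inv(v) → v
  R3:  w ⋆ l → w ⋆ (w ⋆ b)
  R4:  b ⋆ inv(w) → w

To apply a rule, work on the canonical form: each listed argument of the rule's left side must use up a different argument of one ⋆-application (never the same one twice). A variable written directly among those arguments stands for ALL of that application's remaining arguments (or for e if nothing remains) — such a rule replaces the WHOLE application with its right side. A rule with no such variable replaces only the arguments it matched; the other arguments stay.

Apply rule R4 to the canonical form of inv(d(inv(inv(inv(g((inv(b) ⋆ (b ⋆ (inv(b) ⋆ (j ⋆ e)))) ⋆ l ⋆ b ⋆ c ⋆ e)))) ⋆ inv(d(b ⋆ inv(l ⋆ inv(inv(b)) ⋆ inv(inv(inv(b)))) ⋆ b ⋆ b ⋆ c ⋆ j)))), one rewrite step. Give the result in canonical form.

Answer: inv(d(inv(d(b ⋆ b ⋆ c ⋆ j ⋆ l)) ⋆ inv(g(c ⋆ j ⋆ l))))

Derivation:
Canonical form:  inv(d(inv(d(b ⋆ b ⋆ b ⋆ c ⋆ inv(l) ⋆ j)) ⋆ inv(g(c ⋆ j ⋆ l))))
Apply R4:  consuming b, inv(l);  w := l
Result:  inv(d(inv(d(b ⋆ b ⋆ c ⋆ j ⋆ l)) ⋆ inv(g(c ⋆ j ⋆ l))))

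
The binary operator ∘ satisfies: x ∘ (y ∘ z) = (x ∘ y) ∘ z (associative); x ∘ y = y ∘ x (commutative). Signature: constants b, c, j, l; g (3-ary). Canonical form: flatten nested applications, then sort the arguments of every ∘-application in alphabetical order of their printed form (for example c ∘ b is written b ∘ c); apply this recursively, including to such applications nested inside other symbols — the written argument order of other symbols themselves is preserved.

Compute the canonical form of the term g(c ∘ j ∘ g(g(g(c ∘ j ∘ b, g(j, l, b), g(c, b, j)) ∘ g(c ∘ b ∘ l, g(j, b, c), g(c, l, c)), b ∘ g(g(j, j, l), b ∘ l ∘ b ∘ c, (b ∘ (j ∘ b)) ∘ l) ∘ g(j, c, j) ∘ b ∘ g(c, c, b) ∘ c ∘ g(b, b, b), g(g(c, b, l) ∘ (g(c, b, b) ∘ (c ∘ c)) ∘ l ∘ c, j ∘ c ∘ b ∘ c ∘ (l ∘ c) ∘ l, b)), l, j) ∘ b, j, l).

Answer: g(b ∘ c ∘ g(g(g(b ∘ c ∘ j, g(j, l, b), g(c, b, j)) ∘ g(b ∘ c ∘ l, g(j, b, c), g(c, l, c)), b ∘ b ∘ c ∘ g(b, b, b) ∘ g(c, c, b) ∘ g(g(j, j, l), b ∘ b ∘ c ∘ l, b ∘ b ∘ j ∘ l) ∘ g(j, c, j), g(c ∘ c ∘ c ∘ g(c, b, b) ∘ g(c, b, l) ∘ l, b ∘ c ∘ c ∘ c ∘ j ∘ l ∘ l, b)), l, j) ∘ j, j, l)

Derivation:
Work inside:  c ∘ j ∘ g(g(g(c ∘ j ∘ b, g(j, l, b), g(c, b, j)) ∘ g(c ∘ b ∘ l, g(j, b, c), g(c, l, c)), b ∘ g(g(j, j, l), b ∘ l ∘ b ∘ c, (b ∘ (j ∘ b)) ∘ l) ∘ g(j, c, j) ∘ b ∘ g(c, c, b) ∘ c ∘ g(b, b, b), g(g(c, b, l) ∘ (g(c, b, b) ∘ (c ∘ c)) ∘ l ∘ c, j ∘ c ∘ b ∘ c ∘ (l ∘ c) ∘ l, b)), l, j) ∘ b
Inside:  g(g(g(c ∘ j ∘ b, g(j, l, b), g(c, b, j)) ∘ g(c ∘ b ∘ l, g(j, b, c), g(c, l, c)), b ∘ g(g(j, j, l), b ∘ l ∘ b ∘ c, (b ∘ (j ∘ b)) ∘ l) ∘ g(j, c, j) ∘ b ∘ g(c, c, b) ∘ c ∘ g(b, b, b), g(g(c, b, l) ∘ (g(c, b, b) ∘ (c ∘ c)) ∘ l ∘ c, j ∘ c ∘ b ∘ c ∘ (l ∘ c) ∘ l, b)), l, j)  →  g(g(g(b ∘ c ∘ j, g(j, l, b), g(c, b, j)) ∘ g(b ∘ c ∘ l, g(j, b, c), g(c, l, c)), b ∘ b ∘ c ∘ g(b, b, b) ∘ g(c, c, b) ∘ g(g(j, j, l), b ∘ b ∘ c ∘ l, b ∘ b ∘ j ∘ l) ∘ g(j, c, j), g(c ∘ c ∘ c ∘ g(c, b, b) ∘ g(c, b, l) ∘ l, b ∘ c ∘ c ∘ c ∘ j ∘ l ∘ l, b)), l, j)
Sort:  b ∘ c ∘ g(g(g(b ∘ c ∘ j, g(j, l, b), g(c, b, j)) ∘ g(b ∘ c ∘ l, g(j, b, c), g(c, l, c)), b ∘ b ∘ c ∘ g(b, b, b) ∘ g(c, c, b) ∘ g(g(j, j, l), b ∘ b ∘ c ∘ l, b ∘ b ∘ j ∘ l) ∘ g(j, c, j), g(c ∘ c ∘ c ∘ g(c, b, b) ∘ g(c, b, l) ∘ l, b ∘ c ∘ c ∘ c ∘ j ∘ l ∘ l, b)), l, j) ∘ j
Reassemble:  g(b ∘ c ∘ g(g(g(b ∘ c ∘ j, g(j, l, b), g(c, b, j)) ∘ g(b ∘ c ∘ l, g(j, b, c), g(c, l, c)), b ∘ b ∘ c ∘ g(b, b, b) ∘ g(c, c, b) ∘ g(g(j, j, l), b ∘ b ∘ c ∘ l, b ∘ b ∘ j ∘ l) ∘ g(j, c, j), g(c ∘ c ∘ c ∘ g(c, b, b) ∘ g(c, b, l) ∘ l, b ∘ c ∘ c ∘ c ∘ j ∘ l ∘ l, b)), l, j) ∘ j, j, l)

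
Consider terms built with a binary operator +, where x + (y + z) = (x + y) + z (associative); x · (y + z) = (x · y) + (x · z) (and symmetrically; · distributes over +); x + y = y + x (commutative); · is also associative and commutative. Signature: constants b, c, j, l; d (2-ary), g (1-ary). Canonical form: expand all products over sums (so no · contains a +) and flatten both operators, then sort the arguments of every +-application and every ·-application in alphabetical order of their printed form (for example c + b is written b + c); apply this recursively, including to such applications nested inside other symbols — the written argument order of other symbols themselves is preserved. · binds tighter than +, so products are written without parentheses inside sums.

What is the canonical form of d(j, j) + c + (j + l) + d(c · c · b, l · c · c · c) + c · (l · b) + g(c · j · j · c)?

Answer: b · c · l + c + d(b · c · c, c · c · c · l) + d(j, j) + g(c · c · j · j) + j + l

Derivation:
Merge nested applications:  d(j, j) + c + j + l + d(b · c · c, c · c · c · l) + b · c · l + g(c · c · j · j)
Order the arguments:  b · c · l + c + d(b · c · c, c · c · c · l) + d(j, j) + g(c · c · j · j) + j + l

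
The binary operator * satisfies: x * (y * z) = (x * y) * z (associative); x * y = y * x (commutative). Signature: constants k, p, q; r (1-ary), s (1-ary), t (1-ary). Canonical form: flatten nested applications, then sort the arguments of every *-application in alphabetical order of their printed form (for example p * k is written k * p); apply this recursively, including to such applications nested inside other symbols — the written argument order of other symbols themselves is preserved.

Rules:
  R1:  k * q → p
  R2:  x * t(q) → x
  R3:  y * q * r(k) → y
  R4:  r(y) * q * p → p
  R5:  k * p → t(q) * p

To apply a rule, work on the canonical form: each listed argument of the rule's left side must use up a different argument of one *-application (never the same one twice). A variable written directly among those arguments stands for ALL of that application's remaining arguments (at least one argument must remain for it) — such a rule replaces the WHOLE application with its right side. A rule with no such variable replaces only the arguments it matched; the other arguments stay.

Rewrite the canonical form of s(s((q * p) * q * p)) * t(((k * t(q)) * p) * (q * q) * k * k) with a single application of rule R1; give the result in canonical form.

Canonical form:  s(s(p * p * q * q)) * t(k * k * k * p * q * q * t(q))
Apply R1:  consuming k, q
Giving:  s(s(p * p * q * q)) * t(k * k * p * p * q * t(q))

Answer: s(s(p * p * q * q)) * t(k * k * p * p * q * t(q))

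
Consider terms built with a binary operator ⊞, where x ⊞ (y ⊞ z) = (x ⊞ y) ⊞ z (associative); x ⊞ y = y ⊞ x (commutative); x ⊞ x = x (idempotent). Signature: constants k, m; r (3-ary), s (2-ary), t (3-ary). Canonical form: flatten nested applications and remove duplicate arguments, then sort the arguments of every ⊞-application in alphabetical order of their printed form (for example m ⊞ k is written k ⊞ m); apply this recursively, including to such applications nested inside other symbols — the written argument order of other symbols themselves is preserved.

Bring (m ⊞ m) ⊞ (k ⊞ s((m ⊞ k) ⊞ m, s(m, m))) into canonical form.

Un-nest:  m ⊞ m ⊞ k ⊞ s((m ⊞ k) ⊞ m, s(m, m))
Canonicalize subterm:  s((m ⊞ k) ⊞ m, s(m, m))  →  s(k ⊞ m, s(m, m))
Deduplicate:  drop duplicate m
Sort:  k ⊞ m ⊞ s(k ⊞ m, s(m, m))

Answer: k ⊞ m ⊞ s(k ⊞ m, s(m, m))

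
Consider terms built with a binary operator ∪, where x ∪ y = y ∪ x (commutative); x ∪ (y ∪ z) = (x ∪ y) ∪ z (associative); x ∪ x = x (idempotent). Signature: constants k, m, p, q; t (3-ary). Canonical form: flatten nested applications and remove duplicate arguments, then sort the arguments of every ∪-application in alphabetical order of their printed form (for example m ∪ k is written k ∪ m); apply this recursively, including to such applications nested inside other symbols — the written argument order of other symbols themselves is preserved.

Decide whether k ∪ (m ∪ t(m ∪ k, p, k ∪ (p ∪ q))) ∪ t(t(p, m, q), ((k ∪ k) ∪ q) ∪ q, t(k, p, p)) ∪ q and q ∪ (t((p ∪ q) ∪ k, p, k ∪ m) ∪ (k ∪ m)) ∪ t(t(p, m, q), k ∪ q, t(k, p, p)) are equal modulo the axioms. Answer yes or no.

Left:  k ∪ (m ∪ t(m ∪ k, p, k ∪ (p ∪ q))) ∪ t(t(p, m, q), ((k ∪ k) ∪ q) ∪ q, t(k, p, p)) ∪ q
  Flatten:  k ∪ m ∪ t(m ∪ k, p, k ∪ (p ∪ q)) ∪ t(t(p, m, q), ((k ∪ k) ∪ q) ∪ q, t(k, p, p)) ∪ q
  Canonicalize subterm:  t(m ∪ k, p, k ∪ (p ∪ q))  →  t(k ∪ m, p, k ∪ p ∪ q)
  Simplify inside:  t(t(p, m, q), ((k ∪ k) ∪ q) ∪ q, t(k, p, p))  →  t(t(p, m, q), k ∪ q, t(k, p, p))
  Sort arguments:  k ∪ m ∪ q ∪ t(k ∪ m, p, k ∪ p ∪ q) ∪ t(t(p, m, q), k ∪ q, t(k, p, p))
Right:  q ∪ (t((p ∪ q) ∪ k, p, k ∪ m) ∪ (k ∪ m)) ∪ t(t(p, m, q), k ∪ q, t(k, p, p))
  Flatten:  q ∪ t((p ∪ q) ∪ k, p, k ∪ m) ∪ k ∪ m ∪ t(t(p, m, q), k ∪ q, t(k, p, p))
  Canonicalize subterm:  t((p ∪ q) ∪ k, p, k ∪ m)  →  t(k ∪ p ∪ q, p, k ∪ m)
  Sort arguments:  k ∪ m ∪ q ∪ t(k ∪ p ∪ q, p, k ∪ m) ∪ t(t(p, m, q), k ∪ q, t(k, p, p))

Answer: no — k ∪ m ∪ q ∪ t(k ∪ m, p, k ∪ p ∪ q) ∪ t(t(p, m, q), k ∪ q, t(k, p, p)) vs k ∪ m ∪ q ∪ t(k ∪ p ∪ q, p, k ∪ m) ∪ t(t(p, m, q), k ∪ q, t(k, p, p))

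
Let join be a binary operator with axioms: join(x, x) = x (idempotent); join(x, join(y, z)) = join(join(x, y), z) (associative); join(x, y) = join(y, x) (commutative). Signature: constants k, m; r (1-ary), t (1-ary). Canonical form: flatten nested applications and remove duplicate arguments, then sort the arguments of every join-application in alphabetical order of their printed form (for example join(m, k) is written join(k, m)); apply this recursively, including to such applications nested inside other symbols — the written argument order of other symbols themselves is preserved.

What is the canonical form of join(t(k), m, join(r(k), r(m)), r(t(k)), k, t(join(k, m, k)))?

Answer: join(k, m, r(k), r(m), r(t(k)), t(join(k, m)), t(k))

Derivation:
Un-nest:  join(t(k), m, r(k), r(m), r(t(k)), k, t(join(k, m, k)))
Inside:  t(join(k, m, k))  →  t(join(k, m))
Sort:  join(k, m, r(k), r(m), r(t(k)), t(join(k, m)), t(k))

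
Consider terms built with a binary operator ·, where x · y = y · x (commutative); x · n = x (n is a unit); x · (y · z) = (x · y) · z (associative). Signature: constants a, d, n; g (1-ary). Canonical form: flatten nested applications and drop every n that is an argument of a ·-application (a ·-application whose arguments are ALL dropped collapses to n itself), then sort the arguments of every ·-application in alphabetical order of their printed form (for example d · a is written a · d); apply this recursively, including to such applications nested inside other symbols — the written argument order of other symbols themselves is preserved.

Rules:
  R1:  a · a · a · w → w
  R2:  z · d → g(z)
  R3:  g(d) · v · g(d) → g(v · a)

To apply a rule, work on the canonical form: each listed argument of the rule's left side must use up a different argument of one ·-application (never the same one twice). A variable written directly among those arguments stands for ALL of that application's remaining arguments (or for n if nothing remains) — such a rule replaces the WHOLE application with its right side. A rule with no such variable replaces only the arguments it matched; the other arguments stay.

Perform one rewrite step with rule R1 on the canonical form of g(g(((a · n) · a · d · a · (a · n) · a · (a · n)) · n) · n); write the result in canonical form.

Canonical form:  g(g(a · a · a · a · a · a · d))
R1 matches:  uses a, a, a;  w := a · a · a · d
The variable takes the whole remainder — replace the entire application.
Giving:  g(g(a · a · a · d))

Answer: g(g(a · a · a · d))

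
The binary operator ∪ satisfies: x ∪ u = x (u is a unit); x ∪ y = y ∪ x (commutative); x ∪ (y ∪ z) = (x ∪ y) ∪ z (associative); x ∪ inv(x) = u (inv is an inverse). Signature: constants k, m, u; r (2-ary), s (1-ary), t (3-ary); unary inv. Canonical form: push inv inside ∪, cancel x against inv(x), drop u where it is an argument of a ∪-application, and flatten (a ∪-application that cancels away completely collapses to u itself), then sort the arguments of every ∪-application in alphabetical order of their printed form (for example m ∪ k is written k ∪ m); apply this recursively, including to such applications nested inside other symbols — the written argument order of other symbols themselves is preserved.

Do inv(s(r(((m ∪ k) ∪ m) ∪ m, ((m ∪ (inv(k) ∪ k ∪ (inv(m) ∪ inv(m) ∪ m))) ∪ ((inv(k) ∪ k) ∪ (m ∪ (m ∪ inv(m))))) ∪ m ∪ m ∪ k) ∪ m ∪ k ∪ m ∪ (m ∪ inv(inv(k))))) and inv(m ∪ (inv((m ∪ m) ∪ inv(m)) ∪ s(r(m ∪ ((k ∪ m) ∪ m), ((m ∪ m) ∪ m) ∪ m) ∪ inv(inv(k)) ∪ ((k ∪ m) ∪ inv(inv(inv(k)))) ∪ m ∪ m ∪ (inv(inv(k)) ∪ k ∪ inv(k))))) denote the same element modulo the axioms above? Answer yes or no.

Left:  inv(s(r(((m ∪ k) ∪ m) ∪ m, ((m ∪ (inv(k) ∪ k ∪ (inv(m) ∪ inv(m) ∪ m))) ∪ ((inv(k) ∪ k) ∪ (m ∪ (m ∪ inv(m))))) ∪ m ∪ m ∪ k) ∪ m ∪ k ∪ m ∪ (m ∪ inv(inv(k)))))
  Push inv inside:  distribute inv over ∪ and collapse double inv
  Combine occurrences:  inv(s(k ∪ k ∪ m ∪ m ∪ m ∪ r(k ∪ m ∪ m ∪ m, k ∪ m ∪ m ∪ m)))
Right:  inv(m ∪ (inv((m ∪ m) ∪ inv(m)) ∪ s(r(m ∪ ((k ∪ m) ∪ m), ((m ∪ m) ∪ m) ∪ m) ∪ inv(inv(k)) ∪ ((k ∪ m) ∪ inv(inv(inv(k)))) ∪ m ∪ m ∪ (inv(inv(k)) ∪ k ∪ inv(k)))))
  Push inv inside:  distribute inv over ∪ and collapse double inv
  Inverses cancel:  m cancels
  Collect:  inv(s(k ∪ k ∪ m ∪ m ∪ m ∪ r(k ∪ m ∪ m ∪ m, m ∪ m ∪ m ∪ m)))

Answer: no — inv(s(k ∪ k ∪ m ∪ m ∪ m ∪ r(k ∪ m ∪ m ∪ m, k ∪ m ∪ m ∪ m))) vs inv(s(k ∪ k ∪ m ∪ m ∪ m ∪ r(k ∪ m ∪ m ∪ m, m ∪ m ∪ m ∪ m)))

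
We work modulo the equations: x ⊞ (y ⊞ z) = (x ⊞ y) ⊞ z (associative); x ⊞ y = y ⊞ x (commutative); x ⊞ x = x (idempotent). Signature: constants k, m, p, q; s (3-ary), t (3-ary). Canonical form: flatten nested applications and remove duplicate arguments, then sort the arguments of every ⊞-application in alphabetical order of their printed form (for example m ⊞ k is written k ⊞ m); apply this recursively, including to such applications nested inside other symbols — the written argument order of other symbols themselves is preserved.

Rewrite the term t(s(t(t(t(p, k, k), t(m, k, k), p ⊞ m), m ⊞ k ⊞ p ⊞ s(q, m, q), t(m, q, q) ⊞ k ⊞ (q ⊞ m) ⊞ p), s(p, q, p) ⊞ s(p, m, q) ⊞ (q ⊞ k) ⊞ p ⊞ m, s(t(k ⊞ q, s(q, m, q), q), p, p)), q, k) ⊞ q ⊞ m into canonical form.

Inside:  t(s(t(t(t(p, k, k), t(m, k, k), p ⊞ m), m ⊞ k ⊞ p ⊞ s(q, m, q), t(m, q, q) ⊞ k ⊞ (q ⊞ m) ⊞ p), s(p, q, p) ⊞ s(p, m, q) ⊞ (q ⊞ k) ⊞ p ⊞ m, s(t(k ⊞ q, s(q, m, q), q), p, p)), q, k)  →  t(s(t(t(t(p, k, k), t(m, k, k), m ⊞ p), k ⊞ m ⊞ p ⊞ s(q, m, q), k ⊞ m ⊞ p ⊞ q ⊞ t(m, q, q)), k ⊞ m ⊞ p ⊞ q ⊞ s(p, m, q) ⊞ s(p, q, p), s(t(k ⊞ q, s(q, m, q), q), p, p)), q, k)
Sort:  m ⊞ q ⊞ t(s(t(t(t(p, k, k), t(m, k, k), m ⊞ p), k ⊞ m ⊞ p ⊞ s(q, m, q), k ⊞ m ⊞ p ⊞ q ⊞ t(m, q, q)), k ⊞ m ⊞ p ⊞ q ⊞ s(p, m, q) ⊞ s(p, q, p), s(t(k ⊞ q, s(q, m, q), q), p, p)), q, k)

Answer: m ⊞ q ⊞ t(s(t(t(t(p, k, k), t(m, k, k), m ⊞ p), k ⊞ m ⊞ p ⊞ s(q, m, q), k ⊞ m ⊞ p ⊞ q ⊞ t(m, q, q)), k ⊞ m ⊞ p ⊞ q ⊞ s(p, m, q) ⊞ s(p, q, p), s(t(k ⊞ q, s(q, m, q), q), p, p)), q, k)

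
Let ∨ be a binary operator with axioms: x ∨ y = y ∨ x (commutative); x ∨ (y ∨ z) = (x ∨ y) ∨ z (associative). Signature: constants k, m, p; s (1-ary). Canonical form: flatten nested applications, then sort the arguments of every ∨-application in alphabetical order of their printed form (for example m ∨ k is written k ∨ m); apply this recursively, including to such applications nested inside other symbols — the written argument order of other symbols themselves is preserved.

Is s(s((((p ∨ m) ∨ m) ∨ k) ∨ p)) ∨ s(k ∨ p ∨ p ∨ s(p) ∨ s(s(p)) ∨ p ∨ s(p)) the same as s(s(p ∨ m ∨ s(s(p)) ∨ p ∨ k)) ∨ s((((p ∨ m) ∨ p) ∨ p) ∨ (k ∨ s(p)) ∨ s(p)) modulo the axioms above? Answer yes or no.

Left:  s(s((((p ∨ m) ∨ m) ∨ k) ∨ p)) ∨ s(k ∨ p ∨ p ∨ s(p) ∨ s(s(p)) ∨ p ∨ s(p))
  Simplify inside:  s(s((((p ∨ m) ∨ m) ∨ k) ∨ p))  →  s(s(k ∨ m ∨ m ∨ p ∨ p))
  Simplify inside:  s(k ∨ p ∨ p ∨ s(p) ∨ s(s(p)) ∨ p ∨ s(p))  →  s(k ∨ p ∨ p ∨ p ∨ s(p) ∨ s(p) ∨ s(s(p)))
  Sort arguments:  s(k ∨ p ∨ p ∨ p ∨ s(p) ∨ s(p) ∨ s(s(p))) ∨ s(s(k ∨ m ∨ m ∨ p ∨ p))
Right:  s(s(p ∨ m ∨ s(s(p)) ∨ p ∨ k)) ∨ s((((p ∨ m) ∨ p) ∨ p) ∨ (k ∨ s(p)) ∨ s(p))
  Canonicalize subterm:  s(s(p ∨ m ∨ s(s(p)) ∨ p ∨ k))  →  s(s(k ∨ m ∨ p ∨ p ∨ s(s(p))))
  Inside:  s((((p ∨ m) ∨ p) ∨ p) ∨ (k ∨ s(p)) ∨ s(p))  →  s(k ∨ m ∨ p ∨ p ∨ p ∨ s(p) ∨ s(p))
  Sort arguments:  s(k ∨ m ∨ p ∨ p ∨ p ∨ s(p) ∨ s(p)) ∨ s(s(k ∨ m ∨ p ∨ p ∨ s(s(p))))

Answer: no — s(k ∨ p ∨ p ∨ p ∨ s(p) ∨ s(p) ∨ s(s(p))) ∨ s(s(k ∨ m ∨ m ∨ p ∨ p)) vs s(k ∨ m ∨ p ∨ p ∨ p ∨ s(p) ∨ s(p)) ∨ s(s(k ∨ m ∨ p ∨ p ∨ s(s(p))))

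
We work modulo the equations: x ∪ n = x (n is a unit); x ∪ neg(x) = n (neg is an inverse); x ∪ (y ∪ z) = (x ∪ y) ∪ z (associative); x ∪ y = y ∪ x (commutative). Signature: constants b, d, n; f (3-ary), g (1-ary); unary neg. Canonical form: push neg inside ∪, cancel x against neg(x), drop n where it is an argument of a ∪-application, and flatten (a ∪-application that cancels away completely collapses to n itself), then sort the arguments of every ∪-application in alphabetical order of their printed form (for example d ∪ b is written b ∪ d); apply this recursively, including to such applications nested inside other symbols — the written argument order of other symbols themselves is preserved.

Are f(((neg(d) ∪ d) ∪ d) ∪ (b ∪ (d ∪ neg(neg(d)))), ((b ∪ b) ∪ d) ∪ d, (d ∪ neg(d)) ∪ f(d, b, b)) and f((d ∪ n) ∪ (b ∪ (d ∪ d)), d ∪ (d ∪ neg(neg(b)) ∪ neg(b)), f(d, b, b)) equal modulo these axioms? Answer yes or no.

Answer: no — f(b ∪ d ∪ d ∪ d, b ∪ b ∪ d ∪ d, f(d, b, b)) vs f(b ∪ d ∪ d ∪ d, d ∪ d, f(d, b, b))

Derivation:
Left:  f(((neg(d) ∪ d) ∪ d) ∪ (b ∪ (d ∪ neg(neg(d)))), ((b ∪ b) ∪ d) ∪ d, (d ∪ neg(d)) ∪ f(d, b, b))
  Focus inside:  ((neg(d) ∪ d) ∪ d) ∪ (b ∪ (d ∪ neg(neg(d))))
  Push neg inside:  distribute neg over ∪ and collapse double neg
  Collect terms:  d ∪ d ∪ d ∪ b
  Sort:  b ∪ d ∪ d ∪ d
  Reassemble:  f(b ∪ d ∪ d ∪ d, b ∪ b ∪ d ∪ d, f(d, b, b))
Right:  f((d ∪ n) ∪ (b ∪ (d ∪ d)), d ∪ (d ∪ neg(neg(b)) ∪ neg(b)), f(d, b, b))
  Focus inside:  d ∪ (d ∪ neg(neg(b)) ∪ neg(b))
  Push neg inside:  distribute neg over ∪ and collapse double neg
  Inverses cancel:  b cancels
  Collect terms:  d ∪ d
  Rebuild:  f(b ∪ d ∪ d ∪ d, d ∪ d, f(d, b, b))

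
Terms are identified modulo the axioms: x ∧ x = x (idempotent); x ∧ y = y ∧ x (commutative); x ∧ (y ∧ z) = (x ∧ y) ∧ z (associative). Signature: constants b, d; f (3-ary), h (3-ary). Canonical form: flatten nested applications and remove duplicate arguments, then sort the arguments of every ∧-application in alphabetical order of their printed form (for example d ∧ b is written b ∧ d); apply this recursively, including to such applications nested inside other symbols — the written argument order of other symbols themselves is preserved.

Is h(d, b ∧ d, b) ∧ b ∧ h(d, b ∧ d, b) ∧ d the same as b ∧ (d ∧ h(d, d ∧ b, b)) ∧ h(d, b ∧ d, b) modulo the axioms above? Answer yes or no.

Answer: yes — both canonical forms are b ∧ d ∧ h(d, b ∧ d, b)

Derivation:
Left:  h(d, b ∧ d, b) ∧ b ∧ h(d, b ∧ d, b) ∧ d
  Drop duplicates:  drop duplicate h(d, b ∧ d, b)
  Order the arguments:  b ∧ d ∧ h(d, b ∧ d, b)
Right:  b ∧ (d ∧ h(d, d ∧ b, b)) ∧ h(d, b ∧ d, b)
  Flatten:  b ∧ d ∧ h(d, d ∧ b, b) ∧ h(d, b ∧ d, b)
  Inside:  h(d, d ∧ b, b)  →  h(d, b ∧ d, b)
  Drop duplicates:  drop duplicate h(d, b ∧ d, b)
  Sort:  b ∧ d ∧ h(d, b ∧ d, b)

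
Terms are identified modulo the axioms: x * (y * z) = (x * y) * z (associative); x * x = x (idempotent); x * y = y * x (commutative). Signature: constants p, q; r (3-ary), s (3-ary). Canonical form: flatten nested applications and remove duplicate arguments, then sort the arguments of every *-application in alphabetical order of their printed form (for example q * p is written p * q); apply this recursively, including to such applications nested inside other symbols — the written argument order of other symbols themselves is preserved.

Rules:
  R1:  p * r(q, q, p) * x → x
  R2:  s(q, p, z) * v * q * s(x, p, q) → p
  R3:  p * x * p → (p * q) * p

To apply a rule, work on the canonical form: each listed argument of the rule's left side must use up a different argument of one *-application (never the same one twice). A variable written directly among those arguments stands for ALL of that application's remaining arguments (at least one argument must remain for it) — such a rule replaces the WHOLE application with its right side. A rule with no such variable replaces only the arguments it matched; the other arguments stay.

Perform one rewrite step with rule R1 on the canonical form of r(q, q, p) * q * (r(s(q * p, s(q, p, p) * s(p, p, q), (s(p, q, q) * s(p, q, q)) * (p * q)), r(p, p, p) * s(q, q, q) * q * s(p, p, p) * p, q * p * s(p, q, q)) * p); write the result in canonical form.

Answer: q * r(s(p * q, s(p, p, q) * s(q, p, p), p * q * s(p, q, q)), p * q * r(p, p, p) * s(p, p, p) * s(q, q, q), p * q * s(p, q, q))

Derivation:
Canonical form:  p * q * r(q, q, p) * r(s(p * q, s(p, p, q) * s(q, p, p), p * q * s(p, q, q)), p * q * r(p, p, p) * s(p, p, p) * s(q, q, q), p * q * s(p, q, q))
Apply R1:  consuming p, r(q, q, p);  x := q * r(s(p * q, s(p, p, q) * s(q, p, p), p * q * s(p, q, q)), p * q * r(p, p, p) * s(p, p, p) * s(q, q, q), p * q * s(p, q, q))
Every leftover argument binds to the variable; the entire application is replaced.
Result:  q * r(s(p * q, s(p, p, q) * s(q, p, p), p * q * s(p, q, q)), p * q * r(p, p, p) * s(p, p, p) * s(q, q, q), p * q * s(p, q, q))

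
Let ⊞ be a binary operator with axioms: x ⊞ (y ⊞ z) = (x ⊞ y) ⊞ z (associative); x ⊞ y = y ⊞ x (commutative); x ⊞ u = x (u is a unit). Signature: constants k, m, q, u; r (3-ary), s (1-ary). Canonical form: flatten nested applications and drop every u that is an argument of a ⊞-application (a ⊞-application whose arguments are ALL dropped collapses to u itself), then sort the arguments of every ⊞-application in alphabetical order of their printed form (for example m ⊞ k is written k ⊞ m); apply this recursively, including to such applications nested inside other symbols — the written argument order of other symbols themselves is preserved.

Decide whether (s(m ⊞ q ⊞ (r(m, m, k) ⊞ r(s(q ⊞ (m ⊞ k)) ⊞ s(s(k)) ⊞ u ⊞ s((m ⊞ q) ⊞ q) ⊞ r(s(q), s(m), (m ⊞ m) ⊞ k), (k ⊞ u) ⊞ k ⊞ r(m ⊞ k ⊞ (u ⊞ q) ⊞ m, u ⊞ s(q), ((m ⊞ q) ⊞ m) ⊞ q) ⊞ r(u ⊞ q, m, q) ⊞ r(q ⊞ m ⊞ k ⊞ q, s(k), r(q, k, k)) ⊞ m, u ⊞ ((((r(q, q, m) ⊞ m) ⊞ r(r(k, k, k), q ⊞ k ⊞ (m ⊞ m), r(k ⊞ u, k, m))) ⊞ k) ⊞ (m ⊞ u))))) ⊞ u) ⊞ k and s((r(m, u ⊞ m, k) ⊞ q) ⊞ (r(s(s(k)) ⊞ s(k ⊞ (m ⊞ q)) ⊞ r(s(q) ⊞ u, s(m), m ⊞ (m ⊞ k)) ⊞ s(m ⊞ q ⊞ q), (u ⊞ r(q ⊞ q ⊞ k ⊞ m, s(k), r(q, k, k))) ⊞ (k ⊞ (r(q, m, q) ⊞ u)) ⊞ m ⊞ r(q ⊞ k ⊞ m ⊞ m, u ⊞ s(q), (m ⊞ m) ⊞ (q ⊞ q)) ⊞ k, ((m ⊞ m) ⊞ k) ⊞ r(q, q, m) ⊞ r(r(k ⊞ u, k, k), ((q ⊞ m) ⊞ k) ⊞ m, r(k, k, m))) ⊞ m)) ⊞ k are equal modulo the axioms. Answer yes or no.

Answer: yes — both canonical forms are k ⊞ s(m ⊞ q ⊞ r(m, m, k) ⊞ r(r(s(q), s(m), k ⊞ m ⊞ m) ⊞ s(k ⊞ m ⊞ q) ⊞ s(m ⊞ q ⊞ q) ⊞ s(s(k)), k ⊞ k ⊞ m ⊞ r(k ⊞ m ⊞ m ⊞ q, s(q), m ⊞ m ⊞ q ⊞ q) ⊞ r(k ⊞ m ⊞ q ⊞ q, s(k), r(q, k, k)) ⊞ r(q, m, q), k ⊞ m ⊞ m ⊞ r(q, q, m) ⊞ r(r(k, k, k), k ⊞ m ⊞ m ⊞ q, r(k, k, m))))

Derivation:
Left:  (s(m ⊞ q ⊞ (r(m, m, k) ⊞ r(s(q ⊞ (m ⊞ k)) ⊞ s(s(k)) ⊞ u ⊞ s((m ⊞ q) ⊞ q) ⊞ r(s(q), s(m), (m ⊞ m) ⊞ k), (k ⊞ u) ⊞ k ⊞ r(m ⊞ k ⊞ (u ⊞ q) ⊞ m, u ⊞ s(q), ((m ⊞ q) ⊞ m) ⊞ q) ⊞ r(u ⊞ q, m, q) ⊞ r(q ⊞ m ⊞ k ⊞ q, s(k), r(q, k, k)) ⊞ m, u ⊞ ((((r(q, q, m) ⊞ m) ⊞ r(r(k, k, k), q ⊞ k ⊞ (m ⊞ m), r(k ⊞ u, k, m))) ⊞ k) ⊞ (m ⊞ u))))) ⊞ u) ⊞ k
  Merge nested applications:  s(m ⊞ q ⊞ (r(m, m, k) ⊞ r(s(q ⊞ (m ⊞ k)) ⊞ s(s(k)) ⊞ u ⊞ s((m ⊞ q) ⊞ q) ⊞ r(s(q), s(m), (m ⊞ m) ⊞ k), (k ⊞ u) ⊞ k ⊞ r(m ⊞ k ⊞ (u ⊞ q) ⊞ m, u ⊞ s(q), ((m ⊞ q) ⊞ m) ⊞ q) ⊞ r(u ⊞ q, m, q) ⊞ r(q ⊞ m ⊞ k ⊞ q, s(k), r(q, k, k)) ⊞ m, u ⊞ ((((r(q, q, m) ⊞ m) ⊞ r(r(k, k, k), q ⊞ k ⊞ (m ⊞ m), r(k ⊞ u, k, m))) ⊞ k) ⊞ (m ⊞ u))))) ⊞ u ⊞ k
  Canonicalize subterm:  s(m ⊞ q ⊞ (r(m, m, k) ⊞ r(s(q ⊞ (m ⊞ k)) ⊞ s(s(k)) ⊞ u ⊞ s((m ⊞ q) ⊞ q) ⊞ r(s(q), s(m), (m ⊞ m) ⊞ k), (k ⊞ u) ⊞ k ⊞ r(m ⊞ k ⊞ (u ⊞ q) ⊞ m, u ⊞ s(q), ((m ⊞ q) ⊞ m) ⊞ q) ⊞ r(u ⊞ q, m, q) ⊞ r(q ⊞ m ⊞ k ⊞ q, s(k), r(q, k, k)) ⊞ m, u ⊞ ((((r(q, q, m) ⊞ m) ⊞ r(r(k, k, k), q ⊞ k ⊞ (m ⊞ m), r(k ⊞ u, k, m))) ⊞ k) ⊞ (m ⊞ u)))))  →  s(m ⊞ q ⊞ r(m, m, k) ⊞ r(r(s(q), s(m), k ⊞ m ⊞ m) ⊞ s(k ⊞ m ⊞ q) ⊞ s(m ⊞ q ⊞ q) ⊞ s(s(k)), k ⊞ k ⊞ m ⊞ r(k ⊞ m ⊞ m ⊞ q, s(q), m ⊞ m ⊞ q ⊞ q) ⊞ r(k ⊞ m ⊞ q ⊞ q, s(k), r(q, k, k)) ⊞ r(q, m, q), k ⊞ m ⊞ m ⊞ r(q, q, m) ⊞ r(r(k, k, k), k ⊞ m ⊞ m ⊞ q, r(k, k, m))))
  Units out:  drop u
  Sort:  k ⊞ s(m ⊞ q ⊞ r(m, m, k) ⊞ r(r(s(q), s(m), k ⊞ m ⊞ m) ⊞ s(k ⊞ m ⊞ q) ⊞ s(m ⊞ q ⊞ q) ⊞ s(s(k)), k ⊞ k ⊞ m ⊞ r(k ⊞ m ⊞ m ⊞ q, s(q), m ⊞ m ⊞ q ⊞ q) ⊞ r(k ⊞ m ⊞ q ⊞ q, s(k), r(q, k, k)) ⊞ r(q, m, q), k ⊞ m ⊞ m ⊞ r(q, q, m) ⊞ r(r(k, k, k), k ⊞ m ⊞ m ⊞ q, r(k, k, m))))
Right:  s((r(m, u ⊞ m, k) ⊞ q) ⊞ (r(s(s(k)) ⊞ s(k ⊞ (m ⊞ q)) ⊞ r(s(q) ⊞ u, s(m), m ⊞ (m ⊞ k)) ⊞ s(m ⊞ q ⊞ q), (u ⊞ r(q ⊞ q ⊞ k ⊞ m, s(k), r(q, k, k))) ⊞ (k ⊞ (r(q, m, q) ⊞ u)) ⊞ m ⊞ r(q ⊞ k ⊞ m ⊞ m, u ⊞ s(q), (m ⊞ m) ⊞ (q ⊞ q)) ⊞ k, ((m ⊞ m) ⊞ k) ⊞ r(q, q, m) ⊞ r(r(k ⊞ u, k, k), ((q ⊞ m) ⊞ k) ⊞ m, r(k, k, m))) ⊞ m)) ⊞ k
  Simplify inside:  s((r(m, u ⊞ m, k) ⊞ q) ⊞ (r(s(s(k)) ⊞ s(k ⊞ (m ⊞ q)) ⊞ r(s(q) ⊞ u, s(m), m ⊞ (m ⊞ k)) ⊞ s(m ⊞ q ⊞ q), (u ⊞ r(q ⊞ q ⊞ k ⊞ m, s(k), r(q, k, k))) ⊞ (k ⊞ (r(q, m, q) ⊞ u)) ⊞ m ⊞ r(q ⊞ k ⊞ m ⊞ m, u ⊞ s(q), (m ⊞ m) ⊞ (q ⊞ q)) ⊞ k, ((m ⊞ m) ⊞ k) ⊞ r(q, q, m) ⊞ r(r(k ⊞ u, k, k), ((q ⊞ m) ⊞ k) ⊞ m, r(k, k, m))) ⊞ m))  →  s(m ⊞ q ⊞ r(m, m, k) ⊞ r(r(s(q), s(m), k ⊞ m ⊞ m) ⊞ s(k ⊞ m ⊞ q) ⊞ s(m ⊞ q ⊞ q) ⊞ s(s(k)), k ⊞ k ⊞ m ⊞ r(k ⊞ m ⊞ m ⊞ q, s(q), m ⊞ m ⊞ q ⊞ q) ⊞ r(k ⊞ m ⊞ q ⊞ q, s(k), r(q, k, k)) ⊞ r(q, m, q), k ⊞ m ⊞ m ⊞ r(q, q, m) ⊞ r(r(k, k, k), k ⊞ m ⊞ m ⊞ q, r(k, k, m))))
  Sort:  k ⊞ s(m ⊞ q ⊞ r(m, m, k) ⊞ r(r(s(q), s(m), k ⊞ m ⊞ m) ⊞ s(k ⊞ m ⊞ q) ⊞ s(m ⊞ q ⊞ q) ⊞ s(s(k)), k ⊞ k ⊞ m ⊞ r(k ⊞ m ⊞ m ⊞ q, s(q), m ⊞ m ⊞ q ⊞ q) ⊞ r(k ⊞ m ⊞ q ⊞ q, s(k), r(q, k, k)) ⊞ r(q, m, q), k ⊞ m ⊞ m ⊞ r(q, q, m) ⊞ r(r(k, k, k), k ⊞ m ⊞ m ⊞ q, r(k, k, m))))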